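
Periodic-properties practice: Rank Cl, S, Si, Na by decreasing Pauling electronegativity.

Na is in period 3, group 1; Si is in period 3, group 14; S is in period 3, group 16; Cl is in period 3, group 17.
Electronegativity increases across a period and decreases down a group, tracking effective nuclear charge and atomic size.
All lie in period 3, so electronegativity increases left to right.
So from highest to lowest: Cl > S > Si > Na.

Cl > S > Si > Na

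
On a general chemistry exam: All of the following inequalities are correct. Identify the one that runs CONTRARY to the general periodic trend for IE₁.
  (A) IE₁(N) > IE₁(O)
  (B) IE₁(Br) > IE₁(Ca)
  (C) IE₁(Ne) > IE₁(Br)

(A)

The general trend: IE₁ increases across a period and decreases down a group.
(A) N (period 2, group 15) vs O (period 2, group 16): the stated order contradicts the simple trend.
(B) Br (period 4, group 17) vs Ca (period 4, group 2): the stated order agrees with the simple trend.
(C) Ne (period 2, group 18) vs Br (period 4, group 17): the stated order agrees with the simple trend.
The exception is (A): pairing an electron in O's 2p⁴ costs repulsion energy, so O ionizes more easily than half-filled N (2p³).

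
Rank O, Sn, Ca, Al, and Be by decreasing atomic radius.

Be is in period 2, group 2; O is in period 2, group 16; Al is in period 3, group 13; Ca is in period 4, group 2; Sn is in period 5, group 14.
Radius decreases left→right (rising Z_eff, same n) and increases top→bottom (higher n).
Neither a single period nor a single group — weigh both effects.
Be > O: both are in period 2; the period trend gives Be the larger value.
Al > Be: the two effects oppose for this pair; the down-group effect wins (126 vs 102 pm).
Sn > Al: period and group pull opposite ways; the down-group shift dominates (140 vs 126 pm).
Ca > Sn: period and group pull opposite ways; the across-period shift dominates (171 vs 140 pm).
Tabulated atomic radius (pm): Be 102, O 63, Al 126, Ca 171, Sn 140.
So from largest to smallest: Ca > Sn > Al > Be > O.

Ca, Sn, Al, Be, O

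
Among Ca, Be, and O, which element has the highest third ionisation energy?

After 2 electrons have been removed, what remains? Ca²⁺ is the bare [Ar] core; Be²⁺ is the bare [He] core; O²⁺ still has 4 valence electrons.
Usually core removal costs more than valence removal, but here the competition is close: a tightly held n=2 valence electron can cost more to remove than an n=3 core electron, so the actual values have to decide it.
The numbers (kJ/mol): Ca 4912, Be 14849, O 5300.
Hence IE_3: Ca < O < Be.

Be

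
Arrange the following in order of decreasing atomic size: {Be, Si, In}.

Be is in period 2, group 2; Si is in period 3, group 14; In is in period 5, group 13.
Moving right in a period, electrons are added to the same shell under a stronger nuclear pull, so atoms get smaller; moving down, a new shell is opened and atoms get larger.
These span different periods and groups, so the two trends combine.
Si > Be: the two effects oppose for this pair; the down-group effect wins (116 vs 102 pm).
In > Si: relative to Si, both the across-period and down-group shifts push In's atomic radius up.
Approximate values (pm): Be 102, Si 116, In 142.
So from largest to smallest: In > Si > Be.

In > Si > Be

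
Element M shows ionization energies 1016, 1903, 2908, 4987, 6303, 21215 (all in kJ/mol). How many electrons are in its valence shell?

Look for the largest jump between consecutive ionization energies: IE6/IE5 ≈ 3.4, far larger than any earlier ratio.
That jump marks the point where a core electron is being removed. So the atom has 5 valence electrons.

5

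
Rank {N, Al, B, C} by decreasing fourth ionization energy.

Consider each +3 ion: N³⁺ still has 2 valence electrons; Al³⁺ is the bare [Ne] core; B³⁺ is the bare [He] core; C³⁺ still has 1 valence electron.
Breaking into a closed-shell core is much more expensive than removing a leftover valence electron — Al and B have the largest IE_4 here.
Valence configurations: N³⁺ [He]2s², C³⁺ [He]2s¹.
Tabulated IE_4 (kJ/mol): N 7475, Al 11577, B 25026, C 6223.
So the fourth ionization energies run C < N < Al < B.

B > Al > N > C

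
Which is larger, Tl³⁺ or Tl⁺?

Tl⁺

Both ions have Z = 81 protons, but Tl³⁺ has lost more electrons, so its remaining electrons feel a larger effective nuclear charge per electron and are pulled in more tightly.
Higher positive charge → smaller ion, so Tl⁺ > Tl³⁺.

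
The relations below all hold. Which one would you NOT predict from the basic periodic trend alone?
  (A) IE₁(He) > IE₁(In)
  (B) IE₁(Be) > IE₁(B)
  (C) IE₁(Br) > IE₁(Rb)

The general trend: IE₁ increases across a period and decreases down a group.
(A) He (period 1, group 18) vs In (period 5, group 13): the stated order agrees with the simple trend.
(B) Be (period 2, group 2) vs B (period 2, group 13): the stated order contradicts the simple trend.
(C) Br (period 4, group 17) vs Rb (period 5, group 1): the stated order agrees with the simple trend.
The exception is (B): removing B's lone 2p electron is easier than breaking Be's filled 2s².

(B)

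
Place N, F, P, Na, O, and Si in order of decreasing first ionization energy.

F > N > O > P > Si > Na

N is in period 2, group 15; O is in period 2, group 16; F is in period 2, group 17; Na is in period 3, group 1; Si is in period 3, group 14; P is in period 3, group 15.
First ionization energy rises across a period (greater Z_eff holds electrons more tightly) and falls down a group (valence electrons are farther from the nucleus).
Here both period and group differ, so the two effects have to be weighed against each other.
Si > Na: both are in period 3; the period trend gives Si the larger value.
P > Si: both are in period 3; the period trend gives P the larger value.
O > P: relative to P, both the across-period and down-group shifts push O's first ionization energy up.
N > O: this pair runs against the simple trend — see the exception note.
F > N: both are in period 2; the period trend gives F the larger value.
Note the exception: N has a higher first ionization energy than O, contrary to the simple trend — pairing an electron in O's 2p⁴ costs repulsion energy, so O ionizes more easily than half-filled N (2p³).
Tabulated first ionization energy (kJ/mol): N 1402, O 1314, F 1681, Na 496, Si 786, P 1012.
So from highest to lowest: F > N > O > P > Si > Na.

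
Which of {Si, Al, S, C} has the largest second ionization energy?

C

Consider each +1 ion: Si⁺ still has 3 valence electrons; Al⁺ still has 2 valence electrons; S⁺ still has 5 valence electrons; C⁺ still has 3 valence electrons.
All are still removing valence electrons, so compare the +1 ions as you would atoms: IE_2 generally rises across a period (higher Z_eff) and falls down a group (larger shell), subject to the usual subshell exceptions.
Valence configurations: Si⁺ [Ne]3s²3p¹, Al⁺ [Ne]3s², S⁺ [Ne]3s²3p³, C⁺ [He]2s²2p¹.
Si⁺ loses a lone 3p electron whereas Al⁺ must break into a filled 3s² pair, so IE_2(Al) > IE_2(Si) even though Si has the higher nuclear charge.
Tabulated IE_2 (kJ/mol): Si 1577, Al 1817, S 2252, C 2353.
Overall IE_2 order: Si < Al < S < C.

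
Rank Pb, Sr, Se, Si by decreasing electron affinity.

Se > Si > Pb > Sr

Adding an electron releases more energy for atoms nearer the top right (short of the noble gases).
Neither a single period nor a single group — weigh both effects.
Pb > Sr: the two effects oppose for this pair; the across-period effect wins (35 vs 5 kJ/mol).
Si > Pb: Si sits above Pb in group 14, so the down-group effect alone puts Si higher.
Se > Si: the two effects oppose for this pair; the across-period effect wins (195 vs 134 kJ/mol).
For reference (kJ/mol): Si 134, Se 195, Sr 5, Pb 35.
So from highest to lowest: Se > Si > Pb > Sr.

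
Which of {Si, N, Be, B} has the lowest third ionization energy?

The third ionization energy removes an electron from the +2 ion. For each element: Si²⁺ still has 2 valence electrons; N²⁺ still has 3 valence electrons; Be²⁺ is the bare [He] core; B²⁺ still has 1 valence electron.
Core electrons are held far more tightly than valence electrons, so Be tops the IE_3 order.
Valence configurations: Si²⁺ [Ne]3s², N²⁺ [He]2s²2p¹, B²⁺ [He]2s¹.
Approximate IE_3 values (kJ/mol): Si 3232, N 4578, Be 14849, B 3660.
Hence IE_3: Si < B < N < Be.

Si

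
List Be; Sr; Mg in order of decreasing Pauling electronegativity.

Be > Mg > Sr

Atoms toward the upper right of the periodic table pull bonding electrons most strongly.
All are in group 2, so electronegativity increases up the group.
So from highest to lowest: Be > Mg > Sr.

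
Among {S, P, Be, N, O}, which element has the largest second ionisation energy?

Consider each +1 ion: S⁺ still has 5 valence electrons; P⁺ still has 4 valence electrons; Be⁺ still has 1 valence electron; N⁺ still has 4 valence electrons; O⁺ still has 5 valence electrons.
All are still removing valence electrons, so compare the +1 ions as you would atoms: IE_2 generally rises across a period (higher Z_eff) and falls down a group (larger shell), subject to the usual subshell exceptions.
Valence configurations: S⁺ [Ne]3s²3p³, P⁺ [Ne]3s²3p², Be⁺ [He]2s¹, N⁺ [He]2s²2p², O⁺ [He]2s²2p³.
Tabulated IE_2 (kJ/mol): S 2252, P 1907, Be 1757, N 2856, O 3388.
So the second ionization energies run Be < P < S < N < O.

O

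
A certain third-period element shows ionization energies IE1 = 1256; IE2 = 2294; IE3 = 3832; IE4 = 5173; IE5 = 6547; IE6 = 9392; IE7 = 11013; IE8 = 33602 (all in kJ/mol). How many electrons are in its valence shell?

7

Look for the largest jump between consecutive ionization energies: IE8/IE7 ≈ 3.1, far larger than any earlier ratio.
That jump marks the point where a core electron is being removed. So the atom has 7 valence electrons.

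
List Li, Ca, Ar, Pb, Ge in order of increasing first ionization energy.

Li is in period 2, group 1; Ar is in period 3, group 18; Ca is in period 4, group 2; Ge is in period 4, group 14; Pb is in period 6, group 14.
First ionization energy rises across a period (greater Z_eff holds electrons more tightly) and falls down a group (valence electrons are farther from the nucleus).
Here both period and group differ, so the two effects have to be weighed against each other.
Ca > Li: the two effects oppose for this pair; the across-period effect wins (590 vs 520 kJ/mol).
Pb > Ca: the two effects oppose for this pair; the across-period effect wins (716 vs 590 kJ/mol).
Ge > Pb: they share group 14; the group trend gives Ge the larger value.
Ar > Ge: both effects reinforce here, so Ar is clearly the higher of the two.
For reference (kJ/mol): Li 520, Ar 1521, Ca 590, Ge 762, Pb 716.
So from lowest to highest: Li < Ca < Pb < Ge < Ar.

Li < Ca < Pb < Ge < Ar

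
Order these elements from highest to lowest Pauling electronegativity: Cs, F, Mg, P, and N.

Electronegativity increases across a period and decreases down a group, tracking effective nuclear charge and atomic size.
These span different periods and groups, so the two trends combine.
Mg > Cs: both effects reinforce here, so Mg is clearly the higher of the two.
P > Mg: P lies to the right of Mg in period 3, so the across-period effect alone puts P higher.
N > P: they share group 15; the group trend gives N the larger value.
F > N: F lies to the right of N in period 2, so the across-period effect alone puts F higher.
Tabulated electronegativity (Pauling): N 3.04, F 3.98, Mg 1.31, P 2.19, Cs 0.79.
So from highest to lowest: F > N > P > Mg > Cs.

F > N > P > Mg > Cs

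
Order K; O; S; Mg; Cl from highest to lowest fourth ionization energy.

Consider each +3 ion: K³⁺ is already 2 electrons into the core; O³⁺ still has 3 valence electrons; S³⁺ still has 3 valence electrons; Mg³⁺ is already 1 electron into the core; Cl³⁺ still has 4 valence electrons.
Usually core removal costs more than valence removal, but here the competition is close: a tightly held n=2 valence electron can cost more to remove than an n=3 core electron, so the actual values have to decide it.
Valence configurations: O³⁺ [He]2s²2p¹, S³⁺ [Ne]3s²3p¹, Cl³⁺ [Ne]3s²3p².
The numbers (kJ/mol): K 5877, O 7469, S 4556, Mg 10543, Cl 5159.
Overall IE_4 order: S < Cl < K < O < Mg.

Mg > O > K > Cl > S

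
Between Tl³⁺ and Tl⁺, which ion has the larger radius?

Both ions have Z = 81 protons, but Tl³⁺ has lost more electrons, so its remaining electrons feel a larger effective nuclear charge per electron and are pulled in more tightly.
Higher positive charge → smaller ion, so Tl⁺ > Tl³⁺.

Tl⁺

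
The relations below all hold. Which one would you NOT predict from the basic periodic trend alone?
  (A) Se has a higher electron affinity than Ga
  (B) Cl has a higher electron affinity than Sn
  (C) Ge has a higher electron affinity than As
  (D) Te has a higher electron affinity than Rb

The general trend: electron affinity increases across a period and decreases down a group.
(A) Se (period 4, group 16) vs Ga (period 4, group 13): the stated order agrees with the simple trend.
(B) Cl (period 3, group 17) vs Sn (period 5, group 14): the stated order agrees with the simple trend.
(C) Ge (period 4, group 14) vs As (period 4, group 15): the stated order contradicts the simple trend.
(D) Te (period 5, group 16) vs Rb (period 5, group 1): the stated order agrees with the simple trend.
The exception is (C): adding an electron to As's half-filled 4p³ is unfavourable, so Ge (4p²) has the more exothermic EA.

(C)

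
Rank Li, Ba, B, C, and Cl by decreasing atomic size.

Ba > Li > Cl > B > C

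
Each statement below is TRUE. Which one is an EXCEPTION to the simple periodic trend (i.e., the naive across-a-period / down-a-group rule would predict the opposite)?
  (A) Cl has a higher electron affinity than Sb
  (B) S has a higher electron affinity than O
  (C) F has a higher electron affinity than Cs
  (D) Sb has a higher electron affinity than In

The general trend: electron affinity increases across a period and decreases down a group.
(A) Cl (period 3, group 17) vs Sb (period 5, group 15): the stated order agrees with the simple trend.
(B) S (period 3, group 16) vs O (period 2, group 16): the stated order contradicts the simple trend.
(C) F (period 2, group 17) vs Cs (period 6, group 1): the stated order agrees with the simple trend.
(D) Sb (period 5, group 15) vs In (period 5, group 13): the stated order agrees with the simple trend.
The exception is (B): the compact 2p subshell of O repels the added electron more than S's larger 3p does.

(B)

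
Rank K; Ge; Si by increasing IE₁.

K, Ge, Si

Si is in period 3, group 14; K is in period 4, group 1; Ge is in period 4, group 14.
IE₁ increases left→right with effective nuclear charge and decreases top→bottom as the valence shell moves farther out.
Neither a single period nor a single group — weigh both effects.
Ge > K: both are in period 4; the period trend gives Ge the larger value.
Si > Ge: they share group 14; the group trend gives Si the larger value.
Tabulated first ionization energy (kJ/mol): Si 786, K 419, Ge 762.
So from lowest to highest: K < Ge < Si.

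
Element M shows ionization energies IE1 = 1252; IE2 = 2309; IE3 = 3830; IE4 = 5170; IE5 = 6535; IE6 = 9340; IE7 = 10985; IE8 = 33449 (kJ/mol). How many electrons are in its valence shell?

7

Look for the largest jump between consecutive ionization energies: IE8/IE7 ≈ 3.0, far larger than any earlier ratio.
That jump marks the point where a core electron is being removed. So the atom has 7 valence electrons.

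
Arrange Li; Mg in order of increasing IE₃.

After 2 electrons have been removed, what remains? Li²⁺ is already 1 electron into the core; Mg²⁺ is the bare [Ne] core.
All of these are removing an electron from a noble-gas core or deeper; the smaller core (lower principal quantum number) is held far more tightly, and within a period the higher nuclear charge binds the same core more tightly.
Approximate IE_3 values (kJ/mol): Li 11815, Mg 7733.
So the third ionization energies run Mg < Li.

Mg < Li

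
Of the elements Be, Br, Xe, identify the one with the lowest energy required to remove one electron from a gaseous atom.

Be is in period 2, group 2; Br is in period 4, group 17; Xe is in period 5, group 18.
IE₁ increases left→right with effective nuclear charge and decreases top→bottom as the valence shell moves farther out.
These span different periods and groups, so the two trends combine.
Br > Be: period and group pull opposite ways; the across-period shift dominates (1140 vs 900 kJ/mol).
Xe > Br: period and group pull opposite ways; the across-period shift dominates (1170 vs 1140 kJ/mol).
Approximate values (kJ/mol): Be 900, Br 1140, Xe 1170.
The lowest energy required to remove one electron from a gaseous atom among these belongs to Be.

Be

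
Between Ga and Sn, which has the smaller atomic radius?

Ga

Across a period the added protons contract the valence shell; down a group each new principal shell makes the atom larger.
These sit on a diagonal, where the across-period and down-group effects partly cancel.
Sn > Ga: period and group pull opposite ways; the down-group shift dominates (140 vs 124 pm).
Tabulated atomic radius (pm): Ga 124, Sn 140.
So Ga has the smaller atomic radius (Ga < Sn).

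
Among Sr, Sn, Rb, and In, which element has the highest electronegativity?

Sn

Rb is in period 5, group 1; Sr is in period 5, group 2; In is in period 5, group 13; Sn is in period 5, group 14.
Smaller atoms with higher effective nuclear charge are more electronegative.
All lie in period 5, so electronegativity increases left to right.
The highest electronegativity among these belongs to Sn.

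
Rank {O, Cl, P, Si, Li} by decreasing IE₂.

Li, O, Cl, P, Si

Consider each +1 ion: O⁺ still has 5 valence electrons; Cl⁺ still has 6 valence electrons; P⁺ still has 4 valence electrons; Si⁺ still has 3 valence electrons; Li⁺ is the bare [He] core.
Core electrons are held far more tightly than valence electrons, so Li tops the IE_2 order.
Valence configurations: O⁺ [He]2s²2p³, Cl⁺ [Ne]3s²3p⁴, P⁺ [Ne]3s²3p², Si⁺ [Ne]3s²3p¹.
Tabulated IE_2 (kJ/mol): O 3388, Cl 2298, P 1907, Si 1577, Li 7298.
Hence IE_2: Si < P < Cl < O < Li.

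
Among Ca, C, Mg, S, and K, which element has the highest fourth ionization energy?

After 3 electrons have been removed, what remains? Ca³⁺ is already 1 electron into the core; C³⁺ still has 1 valence electron; Mg³⁺ is already 1 electron into the core; S³⁺ still has 3 valence electrons; K³⁺ is already 2 electrons into the core.
Usually core removal costs more than valence removal, but here the competition is close: a tightly held n=2 valence electron can cost more to remove than an n=3 core electron, so the actual values have to decide it.
Valence configurations: C³⁺ [He]2s¹, S³⁺ [Ne]3s²3p¹.
Approximate IE_4 values (kJ/mol): Ca 6491, C 6223, Mg 10543, S 4556, K 5877.
Putting it together, IE_4: S < K < C < Ca < Mg.

Mg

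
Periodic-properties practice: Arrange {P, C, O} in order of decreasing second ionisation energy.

IE_2 is the cost of taking one more electron from the +1 cation: P⁺ still has 4 valence electrons; C⁺ still has 3 valence electrons; O⁺ still has 5 valence electrons.
All are still removing valence electrons, so compare the +1 ions as you would atoms: IE_2 generally rises across a period (higher Z_eff) and falls down a group (larger shell), subject to the usual subshell exceptions.
Valence configurations: P⁺ [Ne]3s²3p², C⁺ [He]2s²2p¹, O⁺ [He]2s²2p³.
Approximate IE_2 values (kJ/mol): P 1907, C 2353, O 3388.
So the second ionization energies run P < C < O.

O, C, P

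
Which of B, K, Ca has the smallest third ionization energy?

Consider each +2 ion: B²⁺ still has 1 valence electron; K²⁺ is already 1 electron into the core; Ca²⁺ is the bare [Ar] core.
Pulling an electron out of a noble-gas core costs far more than removing a remaining valence electron, so K and Ca sit at the high end of IE_3.
Approximate IE_3 values (kJ/mol): B 3660, K 4420, Ca 4912.
So the third ionization energies run B < K < Ca.

B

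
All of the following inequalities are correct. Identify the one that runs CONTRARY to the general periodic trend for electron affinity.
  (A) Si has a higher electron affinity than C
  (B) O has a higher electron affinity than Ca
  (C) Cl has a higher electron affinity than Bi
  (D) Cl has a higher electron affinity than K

(A)

The general trend: electron affinity increases across a period and decreases down a group.
(A) Si (period 3, group 14) vs C (period 2, group 14): the stated order contradicts the simple trend.
(B) O (period 2, group 16) vs Ca (period 4, group 2): the stated order agrees with the simple trend.
(C) Cl (period 3, group 17) vs Bi (period 6, group 15): the stated order agrees with the simple trend.
(D) Cl (period 3, group 17) vs K (period 4, group 1): the stated order agrees with the simple trend.
The exception is (A): Si's larger, more diffuse 3p orbitals accept an added electron slightly more readily than C's compact 2p.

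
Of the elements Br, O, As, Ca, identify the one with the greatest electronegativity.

O

O is in period 2, group 16; Ca is in period 4, group 2; As is in period 4, group 15; Br is in period 4, group 17.
Atoms toward the upper right of the periodic table pull bonding electrons most strongly.
Here both period and group differ, so the two effects have to be weighed against each other.
As > Ca: both are in period 4; the period trend gives As the larger value.
Br > As: Br lies to the right of As in period 4, so the across-period effect alone puts Br higher.
O > Br: period and group pull opposite ways; the down-group shift dominates (3.44 vs 2.96).
Tabulated electronegativity (Pauling): O 3.44, Ca 1.00, As 2.18, Br 2.96.
The greatest electronegativity among these belongs to O.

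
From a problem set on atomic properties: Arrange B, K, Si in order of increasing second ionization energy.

Si < B < K

The second ionization energy removes an electron from the +1 ion. For each element: B⁺ still has 2 valence electrons; K⁺ is the bare [Ar] core; Si⁺ still has 3 valence electrons.
Breaking into a closed-shell core is much more expensive than removing a leftover valence electron — K has the largest IE_2 here.
Valence configurations: B⁺ [He]2s², Si⁺ [Ne]3s²3p¹.
The numbers (kJ/mol): B 2427, K 3052, Si 1577.
Putting it together, IE_2: Si < B < K.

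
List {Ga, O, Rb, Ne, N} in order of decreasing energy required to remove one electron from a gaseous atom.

N is in period 2, group 15; O is in period 2, group 16; Ne is in period 2, group 18; Ga is in period 4, group 13; Rb is in period 5, group 1.
First ionization energy rises across a period (greater Z_eff holds electrons more tightly) and falls down a group (valence electrons are farther from the nucleus).
Neither a single period nor a single group — weigh both effects.
Ga > Rb: both effects reinforce here, so Ga is clearly the higher of the two.
O > Ga: relative to Ga, both the across-period and down-group shifts push O's first ionization energy up.
N > O: this pair runs against the simple trend — see the exception note.
Ne > N: both are in period 2; the period trend gives Ne the larger value.
Note the exception: N has a higher first ionization energy than O, contrary to the simple trend — pairing an electron in O's 2p⁴ costs repulsion energy, so O ionizes more easily than half-filled N (2p³).
Approximate values (kJ/mol): N 1402, O 1314, Ne 2081, Ga 579, Rb 403.
So from highest to lowest: Ne > N > O > Ga > Rb.

Ne > N > O > Ga > Rb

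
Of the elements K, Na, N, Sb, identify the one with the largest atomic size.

K

N is in period 2, group 15; Na is in period 3, group 1; K is in period 4, group 1; Sb is in period 5, group 15.
Moving right in a period, electrons are added to the same shell under a stronger nuclear pull, so atoms get smaller; moving down, a new shell is opened and atoms get larger.
These span different periods and groups, so the two trends combine.
Sb > N: they share group 15; the group trend gives Sb the larger value.
Na > Sb: the two effects oppose for this pair; the across-period effect wins (155 vs 140 pm).
K > Na: they share group 1; the group trend gives K the larger value.
For reference (pm): N 71, Na 155, K 196, Sb 140.
The largest atomic size among these belongs to K.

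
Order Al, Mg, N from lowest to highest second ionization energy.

IE_2 is the cost of taking one more electron from the +1 cation: Al⁺ still has 2 valence electrons; Mg⁺ still has 1 valence electron; N⁺ still has 4 valence electrons.
All are still removing valence electrons, so compare the +1 ions as you would atoms: IE_2 generally rises across a period (higher Z_eff) and falls down a group (larger shell), subject to the usual subshell exceptions.
Valence configurations: Al⁺ [Ne]3s², Mg⁺ [Ne]3s¹, N⁺ [He]2s²2p².
Approximate IE_2 values (kJ/mol): Al 1817, Mg 1451, N 2856.
Hence IE_2: Mg < Al < N.

Mg, Al, N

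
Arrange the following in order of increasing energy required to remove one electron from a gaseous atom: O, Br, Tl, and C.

Removing the outermost electron gets harder across a period and easier down a group.
Neither a single period nor a single group — weigh both effects.
C > Tl: both effects reinforce here, so C is clearly the higher of the two.
Br > C: the two effects oppose for this pair; the across-period effect wins (1140 vs 1086 kJ/mol).
O > Br: period and group pull opposite ways; the down-group shift dominates (1314 vs 1140 kJ/mol).
Approximate values (kJ/mol): C 1086, O 1314, Br 1140, Tl 589.
So from lowest to highest: Tl < C < Br < O.

Tl < C < Br < O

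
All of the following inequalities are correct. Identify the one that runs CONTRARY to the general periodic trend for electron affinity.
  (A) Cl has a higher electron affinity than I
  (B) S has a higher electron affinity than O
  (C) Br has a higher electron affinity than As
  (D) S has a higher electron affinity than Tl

(B)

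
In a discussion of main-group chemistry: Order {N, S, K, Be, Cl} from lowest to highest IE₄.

S < Cl < K < N < Be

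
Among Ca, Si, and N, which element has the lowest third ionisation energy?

Si

IE_3 is the cost of taking one more electron from the +2 cation: Ca²⁺ is the bare [Ar] core; Si²⁺ still has 2 valence electrons; N²⁺ still has 3 valence electrons.
Core electrons are held far more tightly than valence electrons, so Ca tops the IE_3 order.
Valence configurations: Si²⁺ [Ne]3s², N²⁺ [He]2s²2p¹.
Tabulated IE_3 (kJ/mol): Ca 4912, Si 3232, N 4578.
Overall IE_3 order: Si < N < Ca.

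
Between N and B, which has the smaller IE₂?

The second ionization energy removes an electron from the +1 ion. For each element: N⁺ still has 4 valence electrons; B⁺ still has 2 valence electrons.
All are still removing valence electrons, so compare the +1 ions as you would atoms: IE_2 generally rises across a period (higher Z_eff) and falls down a group (larger shell), subject to the usual subshell exceptions.
Valence configurations: N⁺ [He]2s²2p², B⁺ [He]2s².
The numbers (kJ/mol): N 2856, B 2427.
So the second ionization energies run B < N.

B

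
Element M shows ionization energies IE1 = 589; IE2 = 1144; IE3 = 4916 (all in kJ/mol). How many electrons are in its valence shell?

Look for the largest jump between consecutive ionization energies: IE3/IE2 ≈ 4.3, far larger than any earlier ratio.
That jump marks the point where a core electron is being removed. So the atom has 2 valence electrons.

2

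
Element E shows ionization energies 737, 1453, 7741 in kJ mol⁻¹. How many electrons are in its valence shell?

2

Look for the largest jump between consecutive ionization energies: IE3/IE2 ≈ 5.3, far larger than any earlier ratio.
That jump marks the point where a core electron is being removed. So the atom has 2 valence electrons.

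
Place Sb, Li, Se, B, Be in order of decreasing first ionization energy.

Li is in period 2, group 1; Be is in period 2, group 2; B is in period 2, group 13; Se is in period 4, group 16; Sb is in period 5, group 15.
Removing the outermost electron gets harder across a period and easier down a group.
Neither a single period nor a single group — weigh both effects.
B > Li: both are in period 2; the period trend gives B the larger value.
Sb > B: period and group pull opposite ways; the across-period shift dominates (831 vs 801 kJ/mol).
Be > Sb: the two effects oppose for this pair; the down-group effect wins (900 vs 831 kJ/mol).
Se > Be: period and group pull opposite ways; the across-period shift dominates (941 vs 900 kJ/mol).
Note the exception: Be has a higher first ionization energy than B, contrary to the simple trend — removing B's lone 2p electron is easier than breaking Be's filled 2s².
Tabulated first ionization energy (kJ/mol): Li 520, Be 900, B 801, Se 941, Sb 831.
So from highest to lowest: Se > Be > Sb > B > Li.

Se > Be > Sb > B > Li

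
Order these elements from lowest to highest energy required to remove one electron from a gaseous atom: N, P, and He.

P, N, He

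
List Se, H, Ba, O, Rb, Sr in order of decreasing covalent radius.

Rb > Ba > Sr > Se > O > H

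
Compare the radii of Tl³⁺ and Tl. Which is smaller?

Forming Tl³⁺ removes 3 electrons from Tl. Fewer electrons for the same nuclear charge means less shielding and a higher Z_eff on the remaining electrons, and for main-group metals the entire outer shell is lost.
A cation is smaller than its parent atom: Tl³⁺ < Tl.

Tl³⁺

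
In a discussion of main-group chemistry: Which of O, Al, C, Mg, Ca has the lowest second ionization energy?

Ca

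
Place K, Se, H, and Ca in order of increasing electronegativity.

K < Ca < H < Se

H is in period 1, group 1; K is in period 4, group 1; Ca is in period 4, group 2; Se is in period 4, group 16.
EN rises left→right (higher Z_eff, smaller atoms) and falls top→bottom (larger, more shielded atoms).
These span different periods and groups, so the two trends combine.
Ca > K: Ca lies to the right of K in period 4, so the across-period effect alone puts Ca higher.
H > Ca: the two effects oppose for this pair; the down-group effect wins (2.20 vs 1.00).
Se > H: the two effects oppose for this pair; the across-period effect wins (2.55 vs 2.20).
For reference (Pauling): H 2.20, K 0.82, Ca 1.00, Se 2.55.
So from lowest to highest: K < Ca < H < Se.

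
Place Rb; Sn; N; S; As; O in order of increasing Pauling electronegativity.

Rb, Sn, As, S, N, O

N is in period 2, group 15; O is in period 2, group 16; S is in period 3, group 16; As is in period 4, group 15; Rb is in period 5, group 1; Sn is in period 5, group 14.
Electronegativity increases across a period and decreases down a group, tracking effective nuclear charge and atomic size.
Neither a single period nor a single group — weigh both effects.
Sn > Rb: both are in period 5; the period trend gives Sn the larger value.
As > Sn: both effects reinforce here, so As is clearly the higher of the two.
S > As: relative to As, both the across-period and down-group shifts push S's electronegativity up.
N > S: the two effects oppose for this pair; the down-group effect wins (3.04 vs 2.58).
O > N: O lies to the right of N in period 2, so the across-period effect alone puts O higher.
Approximate values (Pauling): N 3.04, O 3.44, S 2.58, As 2.18, Rb 0.82, Sn 1.96.
So from lowest to highest: Rb < Sn < As < S < N < O.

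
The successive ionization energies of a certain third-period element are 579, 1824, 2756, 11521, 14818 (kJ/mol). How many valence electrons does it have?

Look for the largest jump between consecutive ionization energies: IE4/IE3 ≈ 4.2, far larger than any earlier ratio.
That jump marks the point where a core electron is being removed. So the atom has 3 valence electrons.

3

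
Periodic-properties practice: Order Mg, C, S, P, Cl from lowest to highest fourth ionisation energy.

Consider each +3 ion: Mg³⁺ is already 1 electron into the core; C³⁺ still has 1 valence electron; S³⁺ still has 3 valence electrons; P³⁺ still has 2 valence electrons; Cl³⁺ still has 4 valence electrons.
Pulling an electron out of a noble-gas core costs far more than removing a remaining valence electron, so Mg sits at the high end of IE_4.
Valence configurations: C³⁺ [He]2s¹, S³⁺ [Ne]3s²3p¹, P³⁺ [Ne]3s², Cl³⁺ [Ne]3s²3p².
S³⁺ loses a lone 3p electron whereas P³⁺ must break into a filled 3s² pair, so IE_4(P) > IE_4(S) even though S has the higher nuclear charge.
The numbers (kJ/mol): Mg 10543, C 6223, S 4556, P 4964, Cl 5159.
So the fourth ionization energies run S < P < Cl < C < Mg.

S < P < Cl < C < Mg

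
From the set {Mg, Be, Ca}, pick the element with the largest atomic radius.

Be is in period 2, group 2; Mg is in period 3, group 2; Ca is in period 4, group 2.
Moving right in a period, electrons are added to the same shell under a stronger nuclear pull, so atoms get smaller; moving down, a new shell is opened and atoms get larger.
All are in group 2, so atomic radius increases down the group.
The largest atomic radius among these belongs to Ca.

Ca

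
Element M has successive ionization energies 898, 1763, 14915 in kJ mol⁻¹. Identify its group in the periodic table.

Look for the largest jump between consecutive ionization energies: IE3/IE2 ≈ 8.5, far larger than any earlier ratio.
That jump marks the point where a core electron is being removed. So the atom has 2 valence electrons.
A main-group element with 2 valence electrons is in group 2.

Group 2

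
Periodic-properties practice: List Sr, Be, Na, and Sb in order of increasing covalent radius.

Be is in period 2, group 2; Na is in period 3, group 1; Sr is in period 5, group 2; Sb is in period 5, group 15.
Across a period the added protons contract the valence shell; down a group each new principal shell makes the atom larger.
Neither a single period nor a single group — weigh both effects.
Sb > Be: period and group pull opposite ways; the down-group shift dominates (140 vs 102 pm).
Na > Sb: the two effects oppose for this pair; the across-period effect wins (155 vs 140 pm).
Sr > Na: period and group pull opposite ways; the down-group shift dominates (185 vs 155 pm).
Approximate values (pm): Be 102, Na 155, Sr 185, Sb 140.
So from smallest to largest: Be < Sb < Na < Sr.

Be < Sb < Na < Sr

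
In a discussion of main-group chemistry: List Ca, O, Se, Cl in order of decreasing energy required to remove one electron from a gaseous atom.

IE₁ increases left→right with effective nuclear charge and decreases top→bottom as the valence shell moves farther out.
Here both period and group differ, so the two effects have to be weighed against each other.
Se > Ca: both are in period 4; the period trend gives Se the larger value.
Cl > Se: relative to Se, both the across-period and down-group shifts push Cl's first ionization energy up.
O > Cl: the two effects oppose for this pair; the down-group effect wins (1314 vs 1251 kJ/mol).
For reference (kJ/mol): O 1314, Cl 1251, Ca 590, Se 941.
So from highest to lowest: O > Cl > Se > Ca.

O, Cl, Se, Ca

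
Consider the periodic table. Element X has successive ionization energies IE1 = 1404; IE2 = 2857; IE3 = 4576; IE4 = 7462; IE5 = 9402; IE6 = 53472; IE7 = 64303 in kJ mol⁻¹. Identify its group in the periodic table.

Group 15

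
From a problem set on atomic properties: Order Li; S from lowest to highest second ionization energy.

Consider each +1 ion: Li⁺ is the bare [He] core; S⁺ still has 5 valence electrons.
Core electrons are held far more tightly than valence electrons, so Li tops the IE_2 order.
The numbers (kJ/mol): Li 7298, S 2252.
Putting it together, IE_2: S < Li.

S < Li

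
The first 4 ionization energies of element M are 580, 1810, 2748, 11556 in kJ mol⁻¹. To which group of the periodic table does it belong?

Group 13

Look for the largest jump between consecutive ionization energies: IE4/IE3 ≈ 4.2, far larger than any earlier ratio.
That jump marks the point where a core electron is being removed. So the atom has 3 valence electrons.
A main-group element with 3 valence electrons is in group 13.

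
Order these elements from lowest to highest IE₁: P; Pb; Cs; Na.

Na is in period 3, group 1; P is in period 3, group 15; Cs is in period 6, group 1; Pb is in period 6, group 14.
IE₁ increases left→right with effective nuclear charge and decreases top→bottom as the valence shell moves farther out.
Here both period and group differ, so the two effects have to be weighed against each other.
Na > Cs: Na sits above Cs in group 1, so the down-group effect alone puts Na higher.
Pb > Na: the two effects oppose for this pair; the across-period effect wins (716 vs 496 kJ/mol).
P > Pb: relative to Pb, both the across-period and down-group shifts push P's first ionization energy up.
For reference (kJ/mol): Na 496, P 1012, Cs 376, Pb 716.
So from lowest to highest: Cs < Na < Pb < P.

Cs, Na, Pb, P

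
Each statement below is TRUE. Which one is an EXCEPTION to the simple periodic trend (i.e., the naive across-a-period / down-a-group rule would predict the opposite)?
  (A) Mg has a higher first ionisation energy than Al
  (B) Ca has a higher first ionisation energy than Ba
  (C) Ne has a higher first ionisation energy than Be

(A)

The general trend: first ionisation energy increases across a period and decreases down a group.
(A) Mg (period 3, group 2) vs Al (period 3, group 13): the stated order contradicts the simple trend.
(B) Ca (period 4, group 2) vs Ba (period 6, group 2): the stated order agrees with the simple trend.
(C) Ne (period 2, group 18) vs Be (period 2, group 2): the stated order agrees with the simple trend.
The exception is (A): Al's single 3p electron is easier to remove than one from Mg's filled 3s².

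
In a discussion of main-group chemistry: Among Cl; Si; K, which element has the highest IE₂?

IE_2 is the cost of taking one more electron from the +1 cation: Cl⁺ still has 6 valence electrons; Si⁺ still has 3 valence electrons; K⁺ is the bare [Ar] core.
Pulling an electron out of a noble-gas core costs far more than removing a remaining valence electron, so K sits at the high end of IE_2.
Valence configurations: Cl⁺ [Ne]3s²3p⁴, Si⁺ [Ne]3s²3p¹.
The numbers (kJ/mol): Cl 2298, Si 1577, K 3052.
Overall IE_2 order: Si < Cl < K.

K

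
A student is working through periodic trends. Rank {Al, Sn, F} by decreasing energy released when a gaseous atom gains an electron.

F is in period 2, group 17; Al is in period 3, group 13; Sn is in period 5, group 14.
Adding an electron releases more energy for atoms nearer the top right (short of the noble gases).
Neither a single period nor a single group — weigh both effects.
Sn > Al: the two effects oppose for this pair; the across-period effect wins (107 vs 42 kJ/mol).
F > Sn: relative to Sn, both the across-period and down-group shifts push F's electron affinity up.
Approximate values (kJ/mol): F 328, Al 42, Sn 107.
So from highest to lowest: F > Sn > Al.

F, Sn, Al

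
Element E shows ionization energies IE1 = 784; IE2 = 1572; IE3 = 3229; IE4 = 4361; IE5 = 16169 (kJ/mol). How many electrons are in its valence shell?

Look for the largest jump between consecutive ionization energies: IE5/IE4 ≈ 3.7, far larger than any earlier ratio.
That jump marks the point where a core electron is being removed. So the atom has 4 valence electrons.

4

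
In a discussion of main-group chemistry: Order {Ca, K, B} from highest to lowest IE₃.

Ca, K, B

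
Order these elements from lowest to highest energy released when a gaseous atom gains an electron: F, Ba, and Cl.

Ba, F, Cl

Electron affinity generally becomes more exothermic across a period toward the halogens and less exothermic down a group.
These span different periods and groups, so the two trends combine.
F > Ba: both effects reinforce here, so F is clearly the higher of the two.
Cl > F: this pair runs against the simple trend — see the exception note.
Note the exception: Cl has a higher electron affinity than F, contrary to the simple trend — F's small 2p subshell makes the incoming electron feel strong e⁻–e⁻ repulsion, so Cl actually releases more energy on gaining an electron.
Approximate values (kJ/mol): F 328, Cl 349, Ba 14.
So from lowest to highest: Ba < F < Cl.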